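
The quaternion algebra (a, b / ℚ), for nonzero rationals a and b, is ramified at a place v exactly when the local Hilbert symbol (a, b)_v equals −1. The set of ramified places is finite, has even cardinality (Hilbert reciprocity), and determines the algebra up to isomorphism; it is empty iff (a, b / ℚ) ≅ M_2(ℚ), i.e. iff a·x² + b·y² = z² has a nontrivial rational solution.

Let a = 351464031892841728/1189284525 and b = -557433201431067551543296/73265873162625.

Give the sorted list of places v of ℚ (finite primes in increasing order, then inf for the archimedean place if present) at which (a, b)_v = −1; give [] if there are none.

(a, b) ≡ (57057, -40755) mod (ℚ^×)²; places V = {2, 3, 5, 7, 11, 13, 17, 19, 29, 37, ∞}.
(a,b)_7: α=7, u≡3; β=10, v≡6 (mod 7); (3|7)=-1, (6|7)=-1; sign (−1)^0·-1^10·-1^7 = -1.
(a,b)_17: α=2, u≡5; β=4, v≡12 (mod 17); (5|17)=-1, (12|17)=-1; sign (−1)^0·-1^4·-1^2 = +1.
(a,b)_3: α=-5, u≡2; β=-7, v≡2 (mod 3); (2|3)=-1, (2|3)=-1; sign (−1)^1·-1^-7·-1^-5 = -1.
(a,b)_11: α=-1, u≡10; β=-1, v≡6 (mod 11); (10|11)=-1, (6|11)=-1; sign (−1)^1·-1^-1·-1^-1 = -1.
(a,b)_29: α=2, u≡27; β=2, v≡21 (mod 29); (27|29)=-1, (21|29)=-1; sign (−1)^0·-1^2·-1^2 = +1.
(a,b)_2: α=8, β=12; u≡1, v≡5 (mod 8); ε(u)ε(v)=0·0, αω(v)=8·1, βω(u)=12·0; sum ≡ 0  ⇒  +1.
(a,b)_13: α=-1, u≡6; β=-1, v≡5 (mod 13); (6|13)=-1, (5|13)=-1; sign (−1)^0·-1^-1·-1^-1 = +1.
(a,b)_∞: sgn(57057)=+, sgn(-40755)=−, so +1.
(a,b)_5: α=-2, u≡3; β=-3, v≡4 (mod 5); (3|5)=-1, (4|5)=+1; sign (−1)^0·-1^-3·+1^-2 = -1.
(a,b)_37: α=-2, u≡7; β=-4, v≡18 (mod 37); (7|37)=+1, (18|37)=-1; sign (−1)^0·+1^-4·-1^-2 = +1.
(a,b)_19: α=3, u≡9; β=3, v≡10 (mod 19); (9|19)=+1, (10|19)=-1; sign (−1)^1·+1^3·-1^3 = +1.
Ram(57057, -40755) = {3, 5, 7, 11}; no ℚ_3-point on the conic.

[3, 5, 7, 11]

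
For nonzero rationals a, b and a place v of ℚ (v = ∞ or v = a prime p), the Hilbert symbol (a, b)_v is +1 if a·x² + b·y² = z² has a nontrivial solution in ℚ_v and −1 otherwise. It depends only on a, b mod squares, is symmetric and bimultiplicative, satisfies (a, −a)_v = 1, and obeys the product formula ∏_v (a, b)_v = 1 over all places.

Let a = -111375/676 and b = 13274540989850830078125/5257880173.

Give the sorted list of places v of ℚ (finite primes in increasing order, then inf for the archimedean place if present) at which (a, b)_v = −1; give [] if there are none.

[5, 19]

Mod squares: a ≡ -55, b ≡ 7657. Check v ∈ {∞, 2, 3, 5, 7, 11, 13, 17, 19, 31}.
v=31: a=31^0·(≡9), b=31^3·(≡29) mod 31; (9|31)=+1, (29|31)=-1; (−1)^{0·3·15}·(+1)^3·(-1)^0 = +1.
v=2: v_2(a)=-2, v_2(b)=0; units ≡ 1, 1 (mod 8); ε·ε+αω+βω = 0·0+-2·0+0·0 ≡ 0  ⇒  (a,b)_2 = +1.
v=3: a=3^4·(≡2), b=3^8·(≡1) mod 3; (2|3)=-1, (1|3)=+1; (−1)^{4·8·1}·(-1)^8·(+1)^4 = +1.
v=19: a=19^0·(≡2), b=19^1·(≡9) mod 19; (2|19)=-1, (9|19)=+1; (−1)^{0·1·9}·(-1)^1·(+1)^0 = -1.
v=∞: -55 < 0 and 7657 > 0  ⇒  (a,b)_∞ = +1.
v=7: a=7^0·(≡4), b=7^-2·(≡6) mod 7; (4|7)=+1, (6|7)=-1; (−1)^{0·-2·3}·(+1)^-2·(-1)^0 = +1.
v=17: a=17^0·(≡2), b=17^-2·(≡6) mod 17; (2|17)=+1, (6|17)=-1; (−1)^{0·-2·8}·(+1)^-2·(-1)^0 = +1.
v=11: a=11^1·(≡10), b=11^4·(≡9) mod 11; (10|11)=-1, (9|11)=+1; (−1)^{1·4·5}·(-1)^4·(+1)^1 = +1.
v=13: a=13^-2·(≡12), b=13^-5·(≡12) mod 13; (12|13)=+1, (12|13)=+1; (−1)^{-2·-5·6}·(+1)^-5·(+1)^-2 = +1.
v=5: a=5^3·(≡4), b=5^12·(≡3) mod 5; (4|5)=+1, (3|5)=-1; (−1)^{3·12·2}·(+1)^12·(-1)^3 = -1.
(-55, 7657 / ℚ) ramifies at {5, 19}: a division algebra.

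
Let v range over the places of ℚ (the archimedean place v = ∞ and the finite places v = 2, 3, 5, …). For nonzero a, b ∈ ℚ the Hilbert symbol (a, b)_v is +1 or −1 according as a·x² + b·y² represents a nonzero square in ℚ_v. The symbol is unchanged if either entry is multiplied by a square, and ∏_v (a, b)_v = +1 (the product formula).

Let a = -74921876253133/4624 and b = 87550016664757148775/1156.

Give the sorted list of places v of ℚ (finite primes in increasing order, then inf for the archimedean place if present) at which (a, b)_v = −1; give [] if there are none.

Mod squares: a ≡ -13, b ≡ 2400671. Check v ∈ {∞, 2, 3, 5, 7, 13, 17, 23, 31, 37}.
v=31: a=31^2·(≡20), b=31^3·(≡21) mod 31; (20|31)=+1, (21|31)=-1; (−1)^{2·3·15}·(+1)^3·(-1)^2 = +1.
v=7: a=7^2·(≡1), b=7^1·(≡2) mod 7; (1|7)=+1, (2|7)=+1; (−1)^{2·1·3}·(+1)^1·(+1)^2 = +1.
v=17: a=17^-2·(≡13), b=17^-2·(≡8) mod 17; (13|17)=+1, (8|17)=+1; (−1)^{-2·-2·8}·(+1)^-2·(+1)^-2 = +1.
v=5: a=5^0·(≡3), b=5^2·(≡1) mod 5; (3|5)=-1, (1|5)=+1; (−1)^{0·2·2}·(-1)^2·(+1)^0 = +1.
v=2: v_2(a)=-4, v_2(b)=-2; units ≡ 3, 7 (mod 8); ε·ε+αω+βω = 1·1+-4·0+-2·1 ≡ 1  ⇒  (a,b)_2 = -1.
v=3: a=3^0·(≡2), b=3^8·(≡2) mod 3; (2|3)=-1, (2|3)=-1; (−1)^{0·8·1}·(-1)^8·(-1)^0 = +1.
v=∞: -13 < 0 and 2400671 > 0  ⇒  (a,b)_∞ = +1.
v=37: a=37^2·(≡2), b=37^3·(≡29) mod 37; (2|37)=-1, (29|37)=-1; (−1)^{2·3·18}·(-1)^3·(-1)^2 = -1.
v=13: a=13^3·(≡1), b=13^3·(≡6) mod 13; (1|13)=+1, (6|13)=-1; (−1)^{3·3·6}·(+1)^3·(-1)^3 = -1.
v=23: a=23^2·(≡21), b=23^1·(≡18) mod 23; (21|23)=-1, (18|23)=+1; (−1)^{2·1·11}·(-1)^1·(+1)^2 = -1.
(-13, 2400671 / ℚ) ramifies at {2, 13, 23, 37}: a division algebra.

[2, 13, 23, 37]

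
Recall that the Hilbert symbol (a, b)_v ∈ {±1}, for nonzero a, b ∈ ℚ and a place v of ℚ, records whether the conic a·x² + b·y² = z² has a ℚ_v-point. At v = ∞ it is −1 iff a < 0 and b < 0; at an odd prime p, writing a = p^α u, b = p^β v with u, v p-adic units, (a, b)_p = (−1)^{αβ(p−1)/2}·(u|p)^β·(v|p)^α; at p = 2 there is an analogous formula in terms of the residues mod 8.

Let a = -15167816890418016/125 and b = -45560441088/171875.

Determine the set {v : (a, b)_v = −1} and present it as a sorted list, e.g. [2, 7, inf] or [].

(a, b) ≡ (-1394030, -627) mod (ℚ^×)²; places V = {2, 3, 5, 11, 19, 23, 29, 31, ∞}.
(a,b)_5: α=-3, u≡4; β=-6, v≡2 (mod 5); (4|5)=+1, (2|5)=-1; sign (−1)^0·+1^-6·-1^-3 = -1.
(a,b)_11: α=3, u≡3; β=-1, v≡5 (mod 11); (3|11)=+1, (5|11)=+1; sign (−1)^1·+1^-1·+1^3 = -1.
(a,b)_29: α=1, u≡14; β=0, v≡17 (mod 29); (14|29)=-1, (17|29)=-1; sign (−1)^0·-1^0·-1^1 = -1.
(a,b)_23: α=1, u≡16; β=0, v≡17 (mod 23); (16|23)=+1, (17|23)=-1; sign (−1)^0·+1^0·-1^1 = -1.
(a,b)_3: α=4, u≡1; β=3, v≡1 (mod 3); (1|3)=+1, (1|3)=+1; sign (−1)^0·+1^3·+1^4 = +1.
(a,b)_19: α=3, u≡3; β=3, v≡6 (mod 19); (3|19)=-1, (6|19)=+1; sign (−1)^1·-1^3·+1^3 = +1.
(a,b)_31: α=2, u≡28; β=2, v≡12 (mod 31); (28|31)=+1, (12|31)=-1; sign (−1)^0·+1^2·-1^2 = +1.
(a,b)_2: α=5, β=8; u≡1, v≡5 (mod 8); ε(u)ε(v)=0·0, αω(v)=5·1, βω(u)=8·0; sum ≡ 1  ⇒  -1.
(a,b)_∞: sgn(-1394030)=−, sgn(-627)=−, so -1.
|Ram(-1394030, -627)| = 6, even; anisotropic at {2, 5, 11, 23, 29, ∞}.

[2, 5, 11, 23, 29, inf]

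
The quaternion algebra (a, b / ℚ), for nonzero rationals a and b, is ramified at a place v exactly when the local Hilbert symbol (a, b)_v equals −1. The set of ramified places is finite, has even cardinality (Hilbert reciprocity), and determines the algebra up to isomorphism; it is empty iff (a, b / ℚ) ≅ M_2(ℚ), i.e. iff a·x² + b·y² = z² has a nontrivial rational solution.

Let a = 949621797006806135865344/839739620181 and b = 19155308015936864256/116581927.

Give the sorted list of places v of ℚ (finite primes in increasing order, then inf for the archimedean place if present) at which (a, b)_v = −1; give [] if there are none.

[3, 7, 19, 43]

Mod squares: a ≡ 9041739, b ≡ 210273. Check v ∈ {∞, 2, 3, 7, 11, 17, 19, 31, 37, 43, 53}.
v=19: a=19^1·(≡1), b=19^1·(≡1) mod 19; (1|19)=+1, (1|19)=+1; (−1)^{1·1·9}·(+1)^1·(+1)^1 = -1.
v=53: a=53^-2·(≡31), b=53^-2·(≡33) mod 53; (31|53)=-1, (33|53)=-1; (−1)^{-2·-2·26}·(-1)^-2·(-1)^-2 = +1.
v=3: a=3^-1·(≡2), b=3^1·(≡2) mod 3; (2|3)=-1, (2|3)=-1; (−1)^{-1·1·1}·(-1)^1·(-1)^-1 = -1.
v=37: a=37^0·(≡21), b=37^2·(≡8) mod 37; (21|37)=+1, (8|37)=-1; (−1)^{0·2·18}·(+1)^2·(-1)^0 = +1.
v=11: a=11^-2·(≡9), b=11^-2·(≡7) mod 11; (9|11)=+1, (7|11)=-1; (−1)^{-2·-2·5}·(+1)^-2·(-1)^-2 = +1.
v=43: a=43^3·(≡26), b=43^2·(≡12) mod 43; (26|43)=-1, (12|43)=-1; (−1)^{3·2·21}·(-1)^2·(-1)^3 = -1.
v=∞: 9041739 > 0 and 210273 > 0  ⇒  (a,b)_∞ = +1.
v=2: v_2(a)=32, v_2(b)=18; units ≡ 3, 1 (mod 8); ε·ε+αω+βω = 1·0+32·0+18·1 ≡ 0  ⇒  (a,b)_2 = +1.
v=31: a=31^3·(≡27), b=31^3·(≡20) mod 31; (27|31)=-1, (20|31)=+1; (−1)^{3·3·15}·(-1)^3·(+1)^3 = +1.
v=17: a=17^3·(≡11), b=17^1·(≡3) mod 17; (11|17)=-1, (3|17)=-1; (−1)^{3·1·8}·(-1)^1·(-1)^3 = +1.
v=7: a=7^-7·(≡4), b=7^-3·(≡4) mod 7; (4|7)=+1, (4|7)=+1; (−1)^{-7·-3·3}·(+1)^-3·(+1)^-7 = -1.
(9041739, 210273 / ℚ) ramifies at {3, 7, 19, 43}: a division algebra.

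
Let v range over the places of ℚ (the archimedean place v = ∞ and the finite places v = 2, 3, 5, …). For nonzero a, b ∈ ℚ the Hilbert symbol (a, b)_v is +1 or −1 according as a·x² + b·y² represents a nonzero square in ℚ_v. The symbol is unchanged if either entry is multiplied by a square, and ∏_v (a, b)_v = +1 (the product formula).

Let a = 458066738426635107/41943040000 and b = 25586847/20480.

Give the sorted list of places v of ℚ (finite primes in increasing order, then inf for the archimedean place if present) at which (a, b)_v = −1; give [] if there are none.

Mod squares: a ≡ 3, b ≡ 715. Check v ∈ {∞, 2, 3, 5, 7, 11, 13, 31, 43, 47}.
v=13: a=13^0·(≡4), b=13^1·(≡9) mod 13; (4|13)=+1, (9|13)=+1; (−1)^{0·1·6}·(+1)^1·(+1)^0 = +1.
v=2: v_2(a)=-26, v_2(b)=-12; units ≡ 3, 3 (mod 8); ε·ε+αω+βω = 1·1+-26·1+-12·1 ≡ 1  ⇒  (a,b)_2 = -1.
v=11: a=11^2·(≡4), b=11^1·(≡8) mod 11; (4|11)=+1, (8|11)=-1; (−1)^{2·1·5}·(+1)^1·(-1)^2 = +1.
v=7: a=7^2·(≡5), b=7^0·(≡4) mod 7; (5|7)=-1, (4|7)=+1; (−1)^{2·0·3}·(-1)^0·(+1)^2 = +1.
v=43: a=43^2·(≡26), b=43^0·(≡7) mod 43; (26|43)=-1, (7|43)=-1; (−1)^{2·0·21}·(-1)^0·(-1)^2 = +1.
v=3: a=3^9·(≡1), b=3^4·(≡1) mod 3; (1|3)=+1, (1|3)=+1; (−1)^{9·4·1}·(+1)^4·(+1)^9 = +1.
v=31: a=31^2·(≡23), b=31^0·(≡8) mod 31; (23|31)=-1, (8|31)=+1; (−1)^{2·0·15}·(-1)^0·(+1)^2 = +1.
v=5: a=5^-4·(≡3), b=5^-1·(≡2) mod 5; (3|5)=-1, (2|5)=-1; (−1)^{-4·-1·2}·(-1)^-1·(-1)^-4 = -1.
v=∞: 3 > 0 and 715 > 0  ⇒  (a,b)_∞ = +1.
v=47: a=47^2·(≡25), b=47^2·(≡10) mod 47; (25|47)=+1, (10|47)=-1; (−1)^{2·2·23}·(+1)^2·(-1)^2 = +1.
Ram(3, 715) = {2, 5}; no ℚ_2-point on the conic.

[2, 5]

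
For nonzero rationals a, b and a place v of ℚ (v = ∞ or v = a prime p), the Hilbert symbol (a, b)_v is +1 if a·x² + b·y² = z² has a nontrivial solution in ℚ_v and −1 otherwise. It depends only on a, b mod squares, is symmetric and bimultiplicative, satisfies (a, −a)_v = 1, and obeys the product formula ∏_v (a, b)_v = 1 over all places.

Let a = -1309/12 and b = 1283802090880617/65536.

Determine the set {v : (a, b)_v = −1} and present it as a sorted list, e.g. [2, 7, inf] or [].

[7, 11, 29, 43]

Mod squares: a ≡ -3927, b ≡ 288057. Check v ∈ {∞, 2, 3, 7, 11, 17, 29, 43}.
v=2: v_2(a)=-2, v_2(b)=-16; units ≡ 1, 1 (mod 8); ε·ε+αω+βω = 0·0+-2·0+-16·0 ≡ 0  ⇒  (a,b)_2 = +1.
v=17: a=17^1·(≡12), b=17^4·(≡16) mod 17; (12|17)=-1, (16|17)=+1; (−1)^{1·4·8}·(-1)^4·(+1)^1 = +1.
v=∞: -3927 < 0 and 288057 > 0  ⇒  (a,b)_∞ = +1.
v=7: a=7^1·(≡6), b=7^3·(≡5) mod 7; (6|7)=-1, (5|7)=-1; (−1)^{1·3·3}·(-1)^3·(-1)^1 = -1.
v=11: a=11^1·(≡2), b=11^3·(≡7) mod 11; (2|11)=-1, (7|11)=-1; (−1)^{1·3·5}·(-1)^3·(-1)^1 = -1.
v=43: a=43^0·(≡2), b=43^1·(≡3) mod 43; (2|43)=-1, (3|43)=-1; (−1)^{0·1·21}·(-1)^1·(-1)^0 = -1.
v=3: a=3^-1·(≡2), b=3^3·(≡1) mod 3; (2|3)=-1, (1|3)=+1; (−1)^{-1·3·1}·(-1)^3·(+1)^-1 = +1.
v=29: a=29^0·(≡19), b=29^1·(≡18) mod 29; (19|29)=-1, (18|29)=-1; (−1)^{0·1·14}·(-1)^1·(-1)^0 = -1.
Ram(-3927, 288057) = {7, 11, 29, 43}; no ℚ_7-point on the conic.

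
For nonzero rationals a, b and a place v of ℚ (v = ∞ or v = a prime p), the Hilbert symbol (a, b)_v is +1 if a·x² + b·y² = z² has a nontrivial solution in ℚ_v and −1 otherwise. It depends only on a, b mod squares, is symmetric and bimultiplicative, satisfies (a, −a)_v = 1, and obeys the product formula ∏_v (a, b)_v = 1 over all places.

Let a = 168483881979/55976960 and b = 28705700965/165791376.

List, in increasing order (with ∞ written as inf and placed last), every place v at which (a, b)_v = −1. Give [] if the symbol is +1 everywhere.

(a, b) ≡ (3315, 85) mod (ℚ^×)²; places V = {2, 3, 5, 7, 13, 17, 23, 29, 37, 47, ∞}.
(a,b)_5: α=-1, u≡2; β=1, v≡3 (mod 5); (2|5)=-1, (3|5)=-1; sign (−1)^0·-1^1·-1^-1 = +1.
(a,b)_7: α=4, u≡1; β=0, v≡2 (mod 7); (1|7)=+1, (2|7)=+1; sign (−1)^0·+1^0·+1^4 = +1.
(a,b)_13: α=-1, u≡11; β=0, v≡11 (mod 13); (11|13)=-1, (11|13)=-1; sign (−1)^0·-1^0·-1^-1 = -1.
(a,b)_2: α=-10, β=-4; u≡3, v≡5 (mod 8); ε(u)ε(v)=1·0, αω(v)=-10·1, βω(u)=-4·1; sum ≡ 0  ⇒  +1.
(a,b)_37: α=0, u≡6; β=-2, v≡10 (mod 37); (6|37)=-1, (10|37)=+1; sign (−1)^0·-1^-2·+1^0 = +1.
(a,b)_∞: sgn(3315)=+, sgn(85)=+, so +1.
(a,b)_17: α=3, u≡2; β=3, v≡5 (mod 17); (2|17)=+1, (5|17)=-1; sign (−1)^0·+1^3·-1^3 = -1.
(a,b)_3: α=3, u≡1; β=-2, v≡1 (mod 3); (1|3)=+1, (1|3)=+1; sign (−1)^0·+1^-2·+1^3 = +1.
(a,b)_29: α=-2, u≡16; β=-2, v≡27 (mod 29); (16|29)=+1, (27|29)=-1; sign (−1)^0·+1^-2·-1^-2 = +1.
(a,b)_23: α=2, u≡16; β=2, v≡13 (mod 23); (16|23)=+1, (13|23)=+1; sign (−1)^0·+1^2·+1^2 = +1.
(a,b)_47: α=0, u≡36; β=2, v≡46 (mod 47); (36|47)=+1, (46|47)=-1; sign (−1)^0·+1^2·-1^0 = +1.
(3315, 85 / ℚ) ramifies at {13, 17}: a division algebra.

[13, 17]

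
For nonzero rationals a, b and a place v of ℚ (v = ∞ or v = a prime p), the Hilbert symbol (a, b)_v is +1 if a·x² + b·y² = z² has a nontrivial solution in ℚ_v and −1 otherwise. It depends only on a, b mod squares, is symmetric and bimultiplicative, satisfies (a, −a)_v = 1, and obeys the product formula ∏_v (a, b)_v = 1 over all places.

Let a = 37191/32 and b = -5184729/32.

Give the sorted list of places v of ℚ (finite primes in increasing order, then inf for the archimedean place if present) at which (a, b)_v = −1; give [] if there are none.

[2, 23]

(a, b) ≡ (1518, -2) mod (ℚ^×)²; places V = {2, 3, 7, 11, 23, ∞}.
(a,b)_3: α=1, u≡2; β=4, v≡1 (mod 3); (2|3)=-1, (1|3)=+1; sign (−1)^0·-1^4·+1^1 = +1.
(a,b)_23: α=1, u≡11; β=2, v≡15 (mod 23); (11|23)=-1, (15|23)=-1; sign (−1)^0·-1^2·-1^1 = -1.
(a,b)_7: α=2, u≡6; β=0, v≡6 (mod 7); (6|7)=-1, (6|7)=-1; sign (−1)^0·-1^0·-1^2 = +1.
(a,b)_2: α=-5, β=-5; u≡7, v≡7 (mod 8); ε(u)ε(v)=1·1, αω(v)=-5·0, βω(u)=-5·0; sum ≡ 1  ⇒  -1.
(a,b)_11: α=1, u≡7; β=2, v≡4 (mod 11); (7|11)=-1, (4|11)=+1; sign (−1)^0·-1^2·+1^1 = +1.
(a,b)_∞: sgn(1518)=+, sgn(-2)=−, so +1.
Ram(1518, -2) = {2, 23}; no ℚ_2-point on the conic.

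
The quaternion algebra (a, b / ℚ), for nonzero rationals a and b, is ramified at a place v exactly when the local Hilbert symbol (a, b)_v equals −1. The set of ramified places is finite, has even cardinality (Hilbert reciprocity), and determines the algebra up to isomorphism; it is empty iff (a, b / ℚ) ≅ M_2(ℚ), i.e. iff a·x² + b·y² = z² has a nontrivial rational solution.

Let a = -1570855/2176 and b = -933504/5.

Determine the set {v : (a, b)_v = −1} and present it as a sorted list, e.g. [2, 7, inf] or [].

[3, 13, 17, inf]

Mod squares: a ≡ -1870, b ≡ -72930. Check v ∈ {∞, 2, 3, 5, 11, 13, 17}.
v=5: a=5^1·(≡4), b=5^-1·(≡1) mod 5; (4|5)=+1, (1|5)=+1; (−1)^{1·-1·2}·(+1)^-1·(+1)^1 = +1.
v=3: a=3^0·(≡2), b=3^1·(≡2) mod 3; (2|3)=-1, (2|3)=-1; (−1)^{0·1·1}·(-1)^1·(-1)^0 = -1.
v=2: v_2(a)=-7, v_2(b)=7; units ≡ 1, 7 (mod 8); ε·ε+αω+βω = 0·1+-7·0+7·0 ≡ 0  ⇒  (a,b)_2 = +1.
v=11: a=11^1·(≡7), b=11^1·(≡9) mod 11; (7|11)=-1, (9|11)=+1; (−1)^{1·1·5}·(-1)^1·(+1)^1 = +1.
v=∞: -1870 < 0 and -72930 < 0  ⇒  (a,b)_∞ = -1.
v=13: a=13^4·(≡2), b=13^1·(≡6) mod 13; (2|13)=-1, (6|13)=-1; (−1)^{4·1·6}·(-1)^1·(-1)^4 = -1.
v=17: a=17^-1·(≡9), b=17^1·(≡3) mod 17; (9|17)=+1, (3|17)=-1; (−1)^{-1·1·8}·(+1)^1·(-1)^-1 = -1.
Ram(-1870, -72930) = {3, 13, 17, ∞}; no ℚ_3-point on the conic.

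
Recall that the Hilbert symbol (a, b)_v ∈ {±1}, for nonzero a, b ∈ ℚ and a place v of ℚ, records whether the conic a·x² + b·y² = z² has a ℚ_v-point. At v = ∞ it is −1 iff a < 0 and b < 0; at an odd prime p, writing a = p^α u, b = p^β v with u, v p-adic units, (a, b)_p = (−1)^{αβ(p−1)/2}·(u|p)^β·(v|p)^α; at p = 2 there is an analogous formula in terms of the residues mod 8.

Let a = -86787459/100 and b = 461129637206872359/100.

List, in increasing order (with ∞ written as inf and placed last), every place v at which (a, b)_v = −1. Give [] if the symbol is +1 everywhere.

Mod squares: a ≡ -9643051, b ≡ 551. Check v ∈ {∞, 2, 3, 5, 11, 19, 29, 37, 43}.
v=11: a=11^1·(≡3), b=11^2·(≡1) mod 11; (3|11)=+1, (1|11)=+1; (−1)^{1·2·5}·(+1)^2·(+1)^1 = +1.
v=3: a=3^2·(≡2), b=3^2·(≡2) mod 3; (2|3)=-1, (2|3)=-1; (−1)^{2·2·1}·(-1)^2·(-1)^2 = +1.
v=2: v_2(a)=-2, v_2(b)=-2; units ≡ 5, 7 (mod 8); ε·ε+αω+βω = 0·1+-2·0+-2·1 ≡ 0  ⇒  (a,b)_2 = +1.
v=∞: -9643051 < 0 and 551 > 0  ⇒  (a,b)_∞ = +1.
v=5: a=5^-2·(≡4), b=5^-2·(≡1) mod 5; (4|5)=+1, (1|5)=+1; (−1)^{-2·-2·2}·(+1)^-2·(+1)^-2 = +1.
v=37: a=37^1·(≡6), b=37^2·(≡28) mod 37; (6|37)=-1, (28|37)=+1; (−1)^{1·2·18}·(-1)^2·(+1)^1 = +1.
v=43: a=43^1·(≡23), b=43^2·(≡15) mod 43; (23|43)=+1, (15|43)=+1; (−1)^{1·2·21}·(+1)^2·(+1)^1 = +1.
v=29: a=29^1·(≡1), b=29^3·(≡21) mod 29; (1|29)=+1, (21|29)=-1; (−1)^{1·3·14}·(+1)^3·(-1)^1 = -1.
v=19: a=19^1·(≡2), b=19^3·(≡18) mod 19; (2|19)=-1, (18|19)=-1; (−1)^{1·3·9}·(-1)^3·(-1)^1 = -1.
|Ram(-9643051, 551)| = 2, even; anisotropic at {19, 29}.

[19, 29]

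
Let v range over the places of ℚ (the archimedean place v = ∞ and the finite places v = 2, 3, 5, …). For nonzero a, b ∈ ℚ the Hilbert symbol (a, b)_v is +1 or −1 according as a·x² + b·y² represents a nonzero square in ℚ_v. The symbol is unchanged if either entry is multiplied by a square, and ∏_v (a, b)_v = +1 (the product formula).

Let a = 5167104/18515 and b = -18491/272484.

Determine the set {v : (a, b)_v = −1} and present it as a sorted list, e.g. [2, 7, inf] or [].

(a, b) ≡ (210, -11) mod (ℚ^×)²; places V = {2, 3, 5, 7, 11, 23, 29, 41, ∞}.
(a,b)_7: α=-1, u≡2; β=0, v≡5 (mod 7); (2|7)=+1, (5|7)=-1; sign (−1)^0·+1^0·-1^-1 = -1.
(a,b)_5: α=-1, u≡3; β=0, v≡1 (mod 5); (3|5)=-1, (1|5)=+1; sign (−1)^0·-1^0·+1^-1 = +1.
(a,b)_2: α=11, β=-2; u≡1, v≡5 (mod 8); ε(u)ε(v)=0·0, αω(v)=11·1, βω(u)=-2·0; sum ≡ 1  ⇒  -1.
(a,b)_11: α=0, u≡4; β=1, v≡8 (mod 11); (4|11)=+1, (8|11)=-1; sign (−1)^0·+1^1·-1^0 = +1.
(a,b)_29: α=2, u≡22; β=-2, v≡8 (mod 29); (22|29)=+1, (8|29)=-1; sign (−1)^0·+1^-2·-1^2 = +1.
(a,b)_∞: sgn(210)=+, sgn(-11)=−, so +1.
(a,b)_23: α=-2, u≡9; β=0, v≡8 (mod 23); (9|23)=+1, (8|23)=+1; sign (−1)^0·+1^0·+1^-2 = +1.
(a,b)_3: α=1, u≡1; β=-4, v≡1 (mod 3); (1|3)=+1, (1|3)=+1; sign (−1)^0·+1^-4·+1^1 = +1.
(a,b)_41: α=0, u≡5; β=2, v≡26 (mod 41); (5|41)=+1, (26|41)=-1; sign (−1)^0·+1^2·-1^0 = +1.
(210, -11 / ℚ) ramifies at {2, 7}: a division algebra.

[2, 7]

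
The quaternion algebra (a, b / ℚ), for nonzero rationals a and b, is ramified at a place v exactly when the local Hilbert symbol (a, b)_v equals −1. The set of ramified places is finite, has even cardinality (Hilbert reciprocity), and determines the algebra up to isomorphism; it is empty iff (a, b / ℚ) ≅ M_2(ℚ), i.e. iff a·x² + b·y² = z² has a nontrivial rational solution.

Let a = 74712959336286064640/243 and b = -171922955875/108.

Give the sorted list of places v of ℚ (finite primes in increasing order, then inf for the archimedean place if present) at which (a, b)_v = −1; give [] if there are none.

Mod squares: a ≡ 18675195, b ≡ -345. Check v ∈ {∞, 2, 3, 5, 7, 11, 19, 23, 37}.
v=∞: 18675195 > 0 and -345 < 0  ⇒  (a,b)_∞ = +1.
v=19: a=19^3·(≡17), b=19^2·(≡7) mod 19; (17|19)=+1, (7|19)=+1; (−1)^{3·2·9}·(+1)^2·(+1)^3 = +1.
v=2: v_2(a)=12, v_2(b)=-2; units ≡ 3, 7 (mod 8); ε·ε+αω+βω = 1·1+12·0+-2·1 ≡ 1  ⇒  (a,b)_2 = -1.
v=5: a=5^1·(≡1), b=5^3·(≡1) mod 5; (1|5)=+1, (1|5)=+1; (−1)^{1·3·2}·(+1)^3·(+1)^1 = +1.
v=11: a=11^3·(≡4), b=11^2·(≡2) mod 11; (4|11)=+1, (2|11)=-1; (−1)^{3·2·5}·(+1)^2·(-1)^3 = -1.
v=23: a=23^1·(≡20), b=23^1·(≡16) mod 23; (20|23)=-1, (16|23)=+1; (−1)^{1·1·11}·(-1)^1·(+1)^1 = +1.
v=37: a=37^3·(≡22), b=37^2·(≡34) mod 37; (22|37)=-1, (34|37)=+1; (−1)^{3·2·18}·(-1)^2·(+1)^3 = +1.
v=7: a=7^3·(≡5), b=7^0·(≡5) mod 7; (5|7)=-1, (5|7)=-1; (−1)^{3·0·3}·(-1)^0·(-1)^3 = -1.
v=3: a=3^-5·(≡2), b=3^-3·(≡2) mod 3; (2|3)=-1, (2|3)=-1; (−1)^{-5·-3·1}·(-1)^-3·(-1)^-5 = -1.
|Ram(18675195, -345)| = 4, even; anisotropic at {2, 3, 7, 11}.

[2, 3, 7, 11]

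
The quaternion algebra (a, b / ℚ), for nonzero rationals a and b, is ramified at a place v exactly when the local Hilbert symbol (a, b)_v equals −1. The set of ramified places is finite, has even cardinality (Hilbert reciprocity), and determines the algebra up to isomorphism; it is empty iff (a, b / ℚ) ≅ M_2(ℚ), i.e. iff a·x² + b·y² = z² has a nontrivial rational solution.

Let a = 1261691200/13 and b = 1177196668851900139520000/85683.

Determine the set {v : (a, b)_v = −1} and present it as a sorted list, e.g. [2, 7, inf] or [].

[11, 19]

Mod squares: a ≡ 1729, b ≡ 231. Check v ∈ {∞, 2, 3, 5, 7, 11, 13, 19}.
v=11: a=11^2·(≡7), b=11^5·(≡2) mod 11; (7|11)=-1, (2|11)=-1; (−1)^{2·5·5}·(-1)^5·(-1)^2 = -1.
v=13: a=13^-1·(≡3), b=13^-4·(≡9) mod 13; (3|13)=+1, (9|13)=+1; (−1)^{-1·-4·6}·(+1)^-4·(+1)^-1 = +1.
v=∞: 1729 > 0 and 231 > 0  ⇒  (a,b)_∞ = +1.
v=3: a=3^0·(≡1), b=3^-1·(≡2) mod 3; (1|3)=+1, (2|3)=-1; (−1)^{0·-1·1}·(+1)^-1·(-1)^0 = +1.
v=7: a=7^3·(≡2), b=7^11·(≡5) mod 7; (2|7)=+1, (5|7)=-1; (−1)^{3·11·3}·(+1)^11·(-1)^3 = +1.
v=2: v_2(a)=6, v_2(b)=14; units ≡ 1, 7 (mod 8); ε·ε+αω+βω = 0·1+6·0+14·0 ≡ 0  ⇒  (a,b)_2 = +1.
v=5: a=5^2·(≡1), b=5^4·(≡4) mod 5; (1|5)=+1, (4|5)=+1; (−1)^{2·4·2}·(+1)^4·(+1)^2 = +1.
v=19: a=19^1·(≡8), b=19^2·(≡18) mod 19; (8|19)=-1, (18|19)=-1; (−1)^{1·2·9}·(-1)^2·(-1)^1 = -1.
|Ram(1729, 231)| = 2, even; anisotropic at {11, 19}.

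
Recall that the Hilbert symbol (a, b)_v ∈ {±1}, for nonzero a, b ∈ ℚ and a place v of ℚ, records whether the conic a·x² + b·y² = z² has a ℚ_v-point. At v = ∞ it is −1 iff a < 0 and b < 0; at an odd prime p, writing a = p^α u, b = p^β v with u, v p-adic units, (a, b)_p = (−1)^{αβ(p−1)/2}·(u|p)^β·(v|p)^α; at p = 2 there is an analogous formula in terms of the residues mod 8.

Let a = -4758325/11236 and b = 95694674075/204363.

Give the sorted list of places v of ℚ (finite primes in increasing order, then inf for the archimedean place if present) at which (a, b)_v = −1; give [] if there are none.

[3, 13]

(a, b) ≡ (-13, 4641) mod (ℚ^×)²; places V = {2, 3, 5, 7, 11, 13, 17, 29, 53, ∞}.
(a,b)_17: α=0, u≡8; β=1, v≡2 (mod 17); (8|17)=+1, (2|17)=+1; sign (−1)^0·+1^1·+1^0 = +1.
(a,b)_2: α=-2, β=0; u≡3, v≡1 (mod 8); ε(u)ε(v)=1·0, αω(v)=-2·0, βω(u)=0·1; sum ≡ 0  ⇒  +1.
(a,b)_53: α=-2, u≡17; β=0, v≡19 (mod 53); (17|53)=+1, (19|53)=-1; sign (−1)^0·+1^0·-1^-2 = +1.
(a,b)_7: α=0, u≡2; β=1, v≡3 (mod 7); (2|7)=+1, (3|7)=-1; sign (−1)^0·+1^1·-1^0 = +1.
(a,b)_∞: sgn(-13)=−, sgn(4641)=+, so +1.
(a,b)_13: α=1, u≡4; β=3, v≡11 (mod 13); (4|13)=+1, (11|13)=-1; sign (−1)^0·+1^3·-1^1 = -1.
(a,b)_29: α=0, u≡13; β=-2, v≡9 (mod 29); (13|29)=+1, (9|29)=+1; sign (−1)^0·+1^-2·+1^0 = +1.
(a,b)_3: α=0, u≡2; β=-5, v≡2 (mod 3); (2|3)=-1, (2|3)=-1; sign (−1)^0·-1^-5·-1^0 = -1.
(a,b)_11: α=4, u≡1; β=4, v≡8 (mod 11); (1|11)=+1, (8|11)=-1; sign (−1)^0·+1^4·-1^4 = +1.
(a,b)_5: α=2, u≡2; β=2, v≡1 (mod 5); (2|5)=-1, (1|5)=+1; sign (−1)^0·-1^2·+1^2 = +1.
Ram(-13, 4641) = {3, 13}; no ℚ_3-point on the conic.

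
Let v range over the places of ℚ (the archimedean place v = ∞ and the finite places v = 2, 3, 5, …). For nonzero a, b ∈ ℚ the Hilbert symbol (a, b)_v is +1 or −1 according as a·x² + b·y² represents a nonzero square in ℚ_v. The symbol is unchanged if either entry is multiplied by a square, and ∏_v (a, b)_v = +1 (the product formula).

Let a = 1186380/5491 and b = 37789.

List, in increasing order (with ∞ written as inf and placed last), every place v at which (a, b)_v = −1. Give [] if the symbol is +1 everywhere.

Mod squares: a ≡ 3705, b ≡ 37789. Check v ∈ {∞, 2, 3, 5, 13, 17, 19, 23, 31, 53}.
v=53: a=53^0·(≡34), b=53^1·(≡24) mod 53; (34|53)=-1, (24|53)=+1; (−1)^{0·1·26}·(-1)^1·(+1)^0 = -1.
v=∞: 3705 > 0 and 37789 > 0  ⇒  (a,b)_∞ = +1.
v=5: a=5^1·(≡1), b=5^0·(≡4) mod 5; (1|5)=+1, (4|5)=+1; (−1)^{1·0·2}·(+1)^0·(+1)^1 = +1.
v=13: a=13^3·(≡4), b=13^0·(≡11) mod 13; (4|13)=+1, (11|13)=-1; (−1)^{3·0·6}·(+1)^0·(-1)^3 = -1.
v=31: a=31^0·(≡18), b=31^1·(≡10) mod 31; (18|31)=+1, (10|31)=+1; (−1)^{0·1·15}·(+1)^1·(+1)^0 = +1.
v=17: a=17^-2·(≡9), b=17^0·(≡15) mod 17; (9|17)=+1, (15|17)=+1; (−1)^{-2·0·8}·(+1)^0·(+1)^-2 = +1.
v=19: a=19^-1·(≡5), b=19^0·(≡17) mod 19; (5|19)=+1, (17|19)=+1; (−1)^{-1·0·9}·(+1)^0·(+1)^-1 = +1.
v=2: v_2(a)=2, v_2(b)=0; units ≡ 1, 5 (mod 8); ε·ε+αω+βω = 0·0+2·1+0·0 ≡ 0  ⇒  (a,b)_2 = +1.
v=3: a=3^3·(≡2), b=3^0·(≡1) mod 3; (2|3)=-1, (1|3)=+1; (−1)^{3·0·1}·(-1)^0·(+1)^3 = +1.
v=23: a=23^0·(≡1), b=23^1·(≡10) mod 23; (1|23)=+1, (10|23)=-1; (−1)^{0·1·11}·(+1)^1·(-1)^0 = +1.
|Ram(3705, 37789)| = 2, even; anisotropic at {13, 53}.

[13, 53]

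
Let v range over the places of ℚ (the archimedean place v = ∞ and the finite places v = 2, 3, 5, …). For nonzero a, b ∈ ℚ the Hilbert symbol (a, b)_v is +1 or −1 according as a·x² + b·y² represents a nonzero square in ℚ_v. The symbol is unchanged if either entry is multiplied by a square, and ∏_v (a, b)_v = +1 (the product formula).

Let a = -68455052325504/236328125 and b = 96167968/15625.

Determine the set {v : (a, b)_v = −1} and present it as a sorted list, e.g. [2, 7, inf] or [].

[5, 13, 19, 23]

(a, b) ≡ (-4370, 11362) mod (ℚ^×)²; places V = {2, 3, 5, 11, 13, 19, 23, ∞}.
(a,b)_23: α=3, u≡5; β=3, v≡22 (mod 23); (5|23)=-1, (22|23)=-1; sign (−1)^1·-1^3·-1^3 = -1.
(a,b)_3: α=4, u≡1; β=0, v≡1 (mod 3); (1|3)=+1, (1|3)=+1; sign (−1)^0·+1^0·+1^4 = +1.
(a,b)_19: α=1, u≡5; β=1, v≡17 (mod 19); (5|19)=+1, (17|19)=+1; sign (−1)^1·+1^1·+1^1 = -1.
(a,b)_∞: sgn(-4370)=−, sgn(11362)=+, so +1.
(a,b)_2: α=7, β=5; u≡7, v≡1 (mod 8); ε(u)ε(v)=1·0, αω(v)=7·0, βω(u)=5·0; sum ≡ 0  ⇒  +1.
(a,b)_5: α=-9, u≡1; β=-6, v≡3 (mod 5); (1|5)=+1, (3|5)=-1; sign (−1)^0·+1^-6·-1^-9 = -1.
(a,b)_11: α=-2, u≡10; β=0, v≡10 (mod 11); (10|11)=-1, (10|11)=-1; sign (−1)^0·-1^0·-1^-2 = +1.
(a,b)_13: α=4, u≡6; β=1, v≡10 (mod 13); (6|13)=-1, (10|13)=+1; sign (−1)^0·-1^1·+1^4 = -1.
(-4370, 11362 / ℚ) ramifies at {5, 13, 19, 23}: a division algebra.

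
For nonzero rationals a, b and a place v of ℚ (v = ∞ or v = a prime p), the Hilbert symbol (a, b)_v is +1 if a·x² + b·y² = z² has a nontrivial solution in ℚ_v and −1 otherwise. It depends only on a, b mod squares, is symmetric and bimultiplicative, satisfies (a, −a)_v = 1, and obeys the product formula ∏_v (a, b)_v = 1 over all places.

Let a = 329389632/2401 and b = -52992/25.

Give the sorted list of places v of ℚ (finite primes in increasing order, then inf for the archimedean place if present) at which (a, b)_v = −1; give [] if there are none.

[11, 43]

Mod squares: a ≡ 571857, b ≡ -23. Check v ∈ {∞, 2, 3, 5, 7, 11, 13, 23, 31, 43}.
v=43: a=43^1·(≡20), b=43^0·(≡20) mod 43; (20|43)=-1, (20|43)=-1; (−1)^{1·0·21}·(-1)^0·(-1)^1 = -1.
v=31: a=31^1·(≡7), b=31^0·(≡28) mod 31; (7|31)=+1, (28|31)=+1; (−1)^{1·0·15}·(+1)^0·(+1)^1 = +1.
v=23: a=23^0·(≡6), b=23^1·(≡21) mod 23; (6|23)=+1, (21|23)=-1; (−1)^{0·1·11}·(+1)^1·(-1)^0 = +1.
v=∞: 571857 > 0 and -23 < 0  ⇒  (a,b)_∞ = +1.
v=11: a=11^1·(≡5), b=11^0·(≡2) mod 11; (5|11)=+1, (2|11)=-1; (−1)^{1·0·5}·(+1)^0·(-1)^1 = -1.
v=5: a=5^0·(≡2), b=5^-2·(≡3) mod 5; (2|5)=-1, (3|5)=-1; (−1)^{0·-2·2}·(-1)^-2·(-1)^0 = +1.
v=2: v_2(a)=6, v_2(b)=8; units ≡ 1, 1 (mod 8); ε·ε+αω+βω = 0·0+6·0+8·0 ≡ 0  ⇒  (a,b)_2 = +1.
v=13: a=13^1·(≡3), b=13^0·(≡4) mod 13; (3|13)=+1, (4|13)=+1; (−1)^{1·0·6}·(+1)^0·(+1)^1 = +1.
v=7: a=7^-4·(≡5), b=7^0·(≡3) mod 7; (5|7)=-1, (3|7)=-1; (−1)^{-4·0·3}·(-1)^0·(-1)^-4 = +1.
v=3: a=3^3·(≡2), b=3^2·(≡1) mod 3; (2|3)=-1, (1|3)=+1; (−1)^{3·2·1}·(-1)^2·(+1)^3 = +1.
(571857, -23 / ℚ) ramifies at {11, 43}: a division algebra.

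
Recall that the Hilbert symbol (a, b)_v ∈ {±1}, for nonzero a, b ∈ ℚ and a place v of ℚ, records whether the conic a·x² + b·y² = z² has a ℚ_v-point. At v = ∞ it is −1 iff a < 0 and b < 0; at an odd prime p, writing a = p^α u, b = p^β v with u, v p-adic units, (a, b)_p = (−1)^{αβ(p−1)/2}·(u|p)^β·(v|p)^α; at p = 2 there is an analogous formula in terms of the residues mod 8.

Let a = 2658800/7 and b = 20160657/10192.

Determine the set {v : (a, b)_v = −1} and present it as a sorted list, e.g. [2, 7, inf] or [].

[13, 23]

(a, b) ≡ (161, 221) mod (ℚ^×)²; places V = {2, 3, 5, 7, 11, 13, 17, 23, ∞}.
(a,b)_2: α=4, β=-4; u≡1, v≡5 (mod 8); ε(u)ε(v)=0·0, αω(v)=4·1, βω(u)=-4·0; sum ≡ 0  ⇒  +1.
(a,b)_17: α=2, u≡15; β=1, v≡2 (mod 17); (15|17)=+1, (2|17)=+1; sign (−1)^0·+1^1·+1^2 = +1.
(a,b)_11: α=0, u≡8; β=4, v≡4 (mod 11); (8|11)=-1, (4|11)=+1; sign (−1)^0·-1^4·+1^0 = +1.
(a,b)_13: α=0, u≡2; β=-1, v≡9 (mod 13); (2|13)=-1, (9|13)=+1; sign (−1)^0·-1^-1·+1^0 = -1.
(a,b)_23: α=1, u≡20; β=0, v≡10 (mod 23); (20|23)=-1, (10|23)=-1; sign (−1)^0·-1^0·-1^1 = -1.
(a,b)_7: α=-1, u≡4; β=-2, v≡4 (mod 7); (4|7)=+1, (4|7)=+1; sign (−1)^0·+1^-2·+1^-1 = +1.
(a,b)_∞: sgn(161)=+, sgn(221)=+, so +1.
(a,b)_3: α=0, u≡2; β=4, v≡2 (mod 3); (2|3)=-1, (2|3)=-1; sign (−1)^0·-1^4·-1^0 = +1.
(a,b)_5: α=2, u≡1; β=0, v≡1 (mod 5); (1|5)=+1, (1|5)=+1; sign (−1)^0·+1^0·+1^2 = +1.
|Ram(161, 221)| = 2, even; anisotropic at {13, 23}.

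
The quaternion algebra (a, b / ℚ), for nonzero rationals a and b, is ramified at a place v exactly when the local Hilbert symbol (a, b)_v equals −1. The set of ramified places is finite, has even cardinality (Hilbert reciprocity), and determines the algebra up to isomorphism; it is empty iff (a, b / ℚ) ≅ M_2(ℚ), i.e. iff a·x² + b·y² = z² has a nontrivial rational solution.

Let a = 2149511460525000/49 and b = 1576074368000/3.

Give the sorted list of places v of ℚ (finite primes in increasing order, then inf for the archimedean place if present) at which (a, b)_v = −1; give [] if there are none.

(a, b) ≡ (4290, 15) mod (ℚ^×)²; places V = {2, 3, 5, 7, 11, 13, 29, ∞}.
(a,b)_3: α=5, u≡2; β=-1, v≡2 (mod 3); (2|3)=-1, (2|3)=-1; sign (−1)^1·-1^-1·-1^5 = -1.
(a,b)_5: α=5, u≡2; β=3, v≡3 (mod 5); (2|5)=-1, (3|5)=-1; sign (−1)^0·-1^3·-1^5 = +1.
(a,b)_∞: sgn(4290)=+, sgn(15)=+, so +1.
(a,b)_7: α=-2, u≡5; β=0, v≡2 (mod 7); (5|7)=-1, (2|7)=+1; sign (−1)^0·-1^0·+1^-2 = +1.
(a,b)_13: α=3, u≡5; β=0, v≡5 (mod 13); (5|13)=-1, (5|13)=-1; sign (−1)^0·-1^0·-1^3 = -1.
(a,b)_2: α=3, β=10; u≡1, v≡7 (mod 8); ε(u)ε(v)=0·1, αω(v)=3·0, βω(u)=10·0; sum ≡ 0  ⇒  +1.
(a,b)_29: α=0, u≡14; β=2, v≡8 (mod 29); (14|29)=-1, (8|29)=-1; sign (−1)^0·-1^2·-1^0 = +1.
(a,b)_11: α=5, u≡4; β=4, v≡3 (mod 11); (4|11)=+1, (3|11)=+1; sign (−1)^0·+1^4·+1^5 = +1.
Ram(4290, 15) = {3, 13}; no ℚ_3-point on the conic.

[3, 13]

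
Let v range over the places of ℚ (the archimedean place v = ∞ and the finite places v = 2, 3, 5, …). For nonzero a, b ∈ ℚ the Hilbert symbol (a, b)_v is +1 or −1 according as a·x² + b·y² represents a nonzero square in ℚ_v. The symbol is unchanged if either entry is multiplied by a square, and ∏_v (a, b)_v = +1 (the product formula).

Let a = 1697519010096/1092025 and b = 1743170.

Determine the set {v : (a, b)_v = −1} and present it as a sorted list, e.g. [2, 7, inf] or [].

(a, b) ≡ (299, 1743170) mod (ℚ^×)²; places V = {2, 3, 5, 7, 11, 13, 19, 23, 53, ∞}.
(a,b)_11: α=-2, u≡6; β=1, v≡4 (mod 11); (6|11)=-1, (4|11)=+1; sign (−1)^0·-1^1·+1^-2 = -1.
(a,b)_13: α=3, u≡12; β=1, v≡8 (mod 13); (12|13)=+1, (8|13)=-1; sign (−1)^0·+1^1·-1^3 = -1.
(a,b)_53: α=0, u≡32; β=1, v≡30 (mod 53); (32|53)=-1, (30|53)=-1; sign (−1)^0·-1^1·-1^0 = -1.
(a,b)_3: α=4, u≡2; β=0, v≡2 (mod 3); (2|3)=-1, (2|3)=-1; sign (−1)^0·-1^0·-1^4 = +1.
(a,b)_2: α=4, β=1; u≡3, v≡1 (mod 8); ε(u)ε(v)=1·0, αω(v)=4·0, βω(u)=1·1; sum ≡ 1  ⇒  -1.
(a,b)_19: α=-2, u≡12; β=0, v≡15 (mod 19); (12|19)=-1, (15|19)=-1; sign (−1)^0·-1^0·-1^-2 = +1.
(a,b)_23: α=3, u≡13; β=1, v≡5 (mod 23); (13|23)=+1, (5|23)=-1; sign (−1)^1·+1^1·-1^3 = +1.
(a,b)_5: α=-2, u≡1; β=1, v≡4 (mod 5); (1|5)=+1, (4|5)=+1; sign (−1)^0·+1^1·+1^-2 = +1.
(a,b)_∞: sgn(299)=+, sgn(1743170)=+, so +1.
(a,b)_7: α=2, u≡5; β=0, v≡2 (mod 7); (5|7)=-1, (2|7)=+1; sign (−1)^0·-1^0·+1^2 = +1.
(299, 1743170 / ℚ) ramifies at {2, 11, 13, 53}: a division algebra.

[2, 11, 13, 53]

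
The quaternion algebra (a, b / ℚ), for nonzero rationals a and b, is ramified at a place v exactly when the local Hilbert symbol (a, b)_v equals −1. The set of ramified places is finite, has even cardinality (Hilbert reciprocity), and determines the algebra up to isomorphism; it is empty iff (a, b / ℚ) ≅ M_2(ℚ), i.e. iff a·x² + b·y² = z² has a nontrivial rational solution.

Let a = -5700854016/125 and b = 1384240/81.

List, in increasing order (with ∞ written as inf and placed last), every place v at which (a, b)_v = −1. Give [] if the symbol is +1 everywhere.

Mod squares: a ≡ -5, b ≡ 715. Check v ∈ {∞, 2, 3, 5, 11, 13}.
v=2: v_2(a)=8, v_2(b)=4; units ≡ 3, 3 (mod 8); ε·ε+αω+βω = 1·1+8·1+4·1 ≡ 1  ⇒  (a,b)_2 = -1.
v=3: a=3^2·(≡1), b=3^-4·(≡1) mod 3; (1|3)=+1, (1|3)=+1; (−1)^{2·-4·1}·(+1)^-4·(+1)^2 = +1.
v=5: a=5^-3·(≡4), b=5^1·(≡3) mod 5; (4|5)=+1, (3|5)=-1; (−1)^{-3·1·2}·(+1)^1·(-1)^-3 = -1.
v=11: a=11^4·(≡6), b=11^3·(≡7) mod 11; (6|11)=-1, (7|11)=-1; (−1)^{4·3·5}·(-1)^3·(-1)^4 = -1.
v=∞: -5 < 0 and 715 > 0  ⇒  (a,b)_∞ = +1.
v=13: a=13^2·(≡7), b=13^1·(≡12) mod 13; (7|13)=-1, (12|13)=+1; (−1)^{2·1·6}·(-1)^1·(+1)^2 = -1.
(-5, 715 / ℚ) ramifies at {2, 5, 11, 13}: a division algebra.

[2, 5, 11, 13]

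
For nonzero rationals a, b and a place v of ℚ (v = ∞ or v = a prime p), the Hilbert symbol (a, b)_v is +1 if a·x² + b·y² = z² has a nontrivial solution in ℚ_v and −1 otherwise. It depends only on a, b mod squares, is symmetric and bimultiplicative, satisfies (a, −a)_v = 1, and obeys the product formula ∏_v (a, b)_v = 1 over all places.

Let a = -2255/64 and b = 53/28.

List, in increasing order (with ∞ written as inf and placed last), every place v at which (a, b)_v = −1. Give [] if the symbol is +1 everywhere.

[7, 11]

(a, b) ≡ (-2255, 371) mod (ℚ^×)²; places V = {2, 5, 7, 11, 41, 53, ∞}.
(a,b)_2: α=-6, β=-2; u≡1, v≡3 (mod 8); ε(u)ε(v)=0·1, αω(v)=-6·1, βω(u)=-2·0; sum ≡ 0  ⇒  +1.
(a,b)_∞: sgn(-2255)=−, sgn(371)=+, so +1.
(a,b)_11: α=1, u≡9; β=0, v≡7 (mod 11); (9|11)=+1, (7|11)=-1; sign (−1)^0·+1^0·-1^1 = -1.
(a,b)_53: α=0, u≡7; β=1, v≡36 (mod 53); (7|53)=+1, (36|53)=+1; sign (−1)^0·+1^1·+1^0 = +1.
(a,b)_7: α=0, u≡6; β=-1, v≡1 (mod 7); (6|7)=-1, (1|7)=+1; sign (−1)^0·-1^-1·+1^0 = -1.
(a,b)_41: α=1, u≡19; β=0, v≡18 (mod 41); (19|41)=-1, (18|41)=+1; sign (−1)^0·-1^0·+1^1 = +1.
(a,b)_5: α=1, u≡1; β=0, v≡1 (mod 5); (1|5)=+1, (1|5)=+1; sign (−1)^0·+1^0·+1^1 = +1.
|Ram(-2255, 371)| = 2, even; anisotropic at {7, 11}.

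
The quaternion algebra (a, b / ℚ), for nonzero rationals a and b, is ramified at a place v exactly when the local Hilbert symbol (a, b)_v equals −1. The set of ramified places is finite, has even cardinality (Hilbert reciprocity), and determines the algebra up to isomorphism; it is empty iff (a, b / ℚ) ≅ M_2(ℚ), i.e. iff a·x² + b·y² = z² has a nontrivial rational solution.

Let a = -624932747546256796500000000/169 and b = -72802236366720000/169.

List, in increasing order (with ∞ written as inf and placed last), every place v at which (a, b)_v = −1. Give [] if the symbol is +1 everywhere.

[3, 5, 19, inf]

Mod squares: a ≡ -51765, b ≡ -52003. Check v ∈ {∞, 2, 3, 5, 7, 13, 17, 19, 23, 29}.
v=23: a=23^2·(≡6), b=23^1·(≡12) mod 23; (6|23)=+1, (12|23)=+1; (−1)^{2·1·11}·(+1)^1·(+1)^2 = +1.
v=19: a=19^2·(≡3), b=19^1·(≡18) mod 19; (3|19)=-1, (18|19)=-1; (−1)^{2·1·9}·(-1)^1·(-1)^2 = -1.
v=29: a=29^3·(≡9), b=29^2·(≡5) mod 29; (9|29)=+1, (5|29)=+1; (−1)^{3·2·14}·(+1)^2·(+1)^3 = +1.
v=2: v_2(a)=8, v_2(b)=10; units ≡ 3, 5 (mod 8); ε·ε+αω+βω = 1·0+8·1+10·1 ≡ 0  ⇒  (a,b)_2 = +1.
v=5: a=5^9·(≡3), b=5^4·(≡2) mod 5; (3|5)=-1, (2|5)=-1; (−1)^{9·4·2}·(-1)^4·(-1)^9 = -1.
v=7: a=7^1·(≡2), b=7^1·(≡3) mod 7; (2|7)=+1, (3|7)=-1; (−1)^{1·1·3}·(+1)^1·(-1)^1 = +1.
v=13: a=13^-2·(≡4), b=13^-2·(≡3) mod 13; (4|13)=+1, (3|13)=+1; (−1)^{-2·-2·6}·(+1)^-2·(+1)^-2 = +1.
v=17: a=17^5·(≡4), b=17^3·(≡13) mod 17; (4|17)=+1, (13|17)=+1; (−1)^{5·3·8}·(+1)^3·(+1)^5 = +1.
v=∞: -51765 < 0 and -52003 < 0  ⇒  (a,b)_∞ = -1.
v=3: a=3^3·(≡1), b=3^2·(≡2) mod 3; (1|3)=+1, (2|3)=-1; (−1)^{3·2·1}·(+1)^2·(-1)^3 = -1.
|Ram(-51765, -52003)| = 4, even; anisotropic at {3, 5, 19, ∞}.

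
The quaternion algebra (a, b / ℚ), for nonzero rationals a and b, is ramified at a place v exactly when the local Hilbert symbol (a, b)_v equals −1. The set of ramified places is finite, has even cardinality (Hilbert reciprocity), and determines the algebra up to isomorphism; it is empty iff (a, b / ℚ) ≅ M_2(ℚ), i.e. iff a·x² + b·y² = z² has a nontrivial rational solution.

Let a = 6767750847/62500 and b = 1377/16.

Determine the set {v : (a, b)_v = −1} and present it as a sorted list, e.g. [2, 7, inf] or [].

Mod squares: a ≡ 138567, b ≡ 17. Check v ∈ {∞, 2, 3, 5, 11, 13, 17, 19}.
v=19: a=19^1·(≡9), b=19^0·(≡16) mod 19; (9|19)=+1, (16|19)=+1; (−1)^{1·0·9}·(+1)^0·(+1)^1 = +1.
v=3: a=3^1·(≡1), b=3^4·(≡2) mod 3; (1|3)=+1, (2|3)=-1; (−1)^{1·4·1}·(+1)^4·(-1)^1 = -1.
v=11: a=11^1·(≡10), b=11^0·(≡7) mod 11; (10|11)=-1, (7|11)=-1; (−1)^{1·0·5}·(-1)^0·(-1)^1 = -1.
v=∞: 138567 > 0 and 17 > 0  ⇒  (a,b)_∞ = +1.
v=5: a=5^-6·(≡3), b=5^0·(≡2) mod 5; (3|5)=-1, (2|5)=-1; (−1)^{-6·0·2}·(-1)^0·(-1)^-6 = +1.
v=2: v_2(a)=-2, v_2(b)=-4; units ≡ 7, 1 (mod 8); ε·ε+αω+βω = 1·0+-2·0+-4·0 ≡ 0  ⇒  (a,b)_2 = +1.
v=17: a=17^3·(≡16), b=17^1·(≡4) mod 17; (16|17)=+1, (4|17)=+1; (−1)^{3·1·8}·(+1)^1·(+1)^3 = +1.
v=13: a=13^3·(≡4), b=13^0·(≡4) mod 13; (4|13)=+1, (4|13)=+1; (−1)^{3·0·6}·(+1)^0·(+1)^3 = +1.
(138567, 17 / ℚ) ramifies at {3, 11}: a division algebra.

[3, 11]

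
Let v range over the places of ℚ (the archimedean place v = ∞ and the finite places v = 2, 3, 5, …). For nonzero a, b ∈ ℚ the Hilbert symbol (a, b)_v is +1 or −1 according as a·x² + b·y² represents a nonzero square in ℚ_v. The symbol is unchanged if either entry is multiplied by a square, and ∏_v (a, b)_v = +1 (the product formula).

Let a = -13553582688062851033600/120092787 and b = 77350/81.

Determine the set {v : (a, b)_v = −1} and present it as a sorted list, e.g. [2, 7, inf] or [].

[2, 7, 13, 17]

Mod squares: a ≡ -462, b ≡ 3094. Check v ∈ {∞, 2, 3, 5, 7, 11, 13, 17, 19, 37}.
v=37: a=37^-2·(≡13), b=37^0·(≡24) mod 37; (13|37)=-1, (24|37)=-1; (−1)^{-2·0·18}·(-1)^0·(-1)^-2 = +1.
v=11: a=11^1·(≡10), b=11^0·(≡5) mod 11; (10|11)=-1, (5|11)=+1; (−1)^{1·0·5}·(-1)^0·(+1)^1 = +1.
v=17: a=17^4·(≡11), b=17^1·(≡10) mod 17; (11|17)=-1, (10|17)=-1; (−1)^{4·1·8}·(-1)^1·(-1)^4 = -1.
v=5: a=5^2·(≡3), b=5^2·(≡4) mod 5; (3|5)=-1, (4|5)=+1; (−1)^{2·2·2}·(-1)^2·(+1)^2 = +1.
v=∞: -462 < 0 and 3094 > 0  ⇒  (a,b)_∞ = +1.
v=2: v_2(a)=9, v_2(b)=1; units ≡ 1, 3 (mod 8); ε·ε+αω+βω = 0·1+9·1+1·0 ≡ 1  ⇒  (a,b)_2 = -1.
v=7: a=7^9·(≡2), b=7^1·(≡1) mod 7; (2|7)=+1, (1|7)=+1; (−1)^{9·1·3}·(+1)^1·(+1)^9 = -1.
v=3: a=3^-5·(≡2), b=3^-4·(≡1) mod 3; (2|3)=-1, (1|3)=+1; (−1)^{-5·-4·1}·(-1)^-4·(+1)^-5 = +1.
v=13: a=13^4·(≡11), b=13^1·(≡3) mod 13; (11|13)=-1, (3|13)=+1; (−1)^{4·1·6}·(-1)^1·(+1)^4 = -1.
v=19: a=19^-2·(≡8), b=19^0·(≡4) mod 19; (8|19)=-1, (4|19)=+1; (−1)^{-2·0·9}·(-1)^0·(+1)^-2 = +1.
(-462, 3094 / ℚ) ramifies at {2, 7, 13, 17}: a division algebra.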